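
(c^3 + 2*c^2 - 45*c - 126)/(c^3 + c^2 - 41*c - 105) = (c + 6)/(c + 5)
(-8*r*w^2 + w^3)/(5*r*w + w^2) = w*(-8*r + w)/(5*r + w)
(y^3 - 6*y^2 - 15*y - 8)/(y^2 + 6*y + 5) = (y^2 - 7*y - 8)/(y + 5)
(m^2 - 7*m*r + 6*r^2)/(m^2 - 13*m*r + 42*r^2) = (-m + r)/(-m + 7*r)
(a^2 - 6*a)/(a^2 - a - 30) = a/(a + 5)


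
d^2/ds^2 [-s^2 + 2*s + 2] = -2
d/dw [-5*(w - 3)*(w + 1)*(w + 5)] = -15*w^2 - 30*w + 65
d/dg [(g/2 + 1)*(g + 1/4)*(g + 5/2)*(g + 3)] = 2*g^3 + 93*g^2/8 + 163*g/8 + 157/16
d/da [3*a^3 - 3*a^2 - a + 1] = 9*a^2 - 6*a - 1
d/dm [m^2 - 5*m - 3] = 2*m - 5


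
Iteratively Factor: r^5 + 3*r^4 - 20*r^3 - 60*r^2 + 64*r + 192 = (r + 2)*(r^4 + r^3 - 22*r^2 - 16*r + 96) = (r - 4)*(r + 2)*(r^3 + 5*r^2 - 2*r - 24) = (r - 4)*(r - 2)*(r + 2)*(r^2 + 7*r + 12) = (r - 4)*(r - 2)*(r + 2)*(r + 4)*(r + 3)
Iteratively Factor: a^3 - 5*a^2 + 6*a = (a - 2)*(a^2 - 3*a) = a*(a - 2)*(a - 3)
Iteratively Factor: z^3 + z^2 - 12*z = (z - 3)*(z^2 + 4*z) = (z - 3)*(z + 4)*(z)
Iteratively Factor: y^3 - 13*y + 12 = (y - 3)*(y^2 + 3*y - 4) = (y - 3)*(y + 4)*(y - 1)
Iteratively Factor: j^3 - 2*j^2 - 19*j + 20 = (j + 4)*(j^2 - 6*j + 5) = (j - 5)*(j + 4)*(j - 1)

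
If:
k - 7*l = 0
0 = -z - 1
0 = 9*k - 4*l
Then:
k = 0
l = 0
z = -1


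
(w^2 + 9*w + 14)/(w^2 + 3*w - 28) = (w + 2)/(w - 4)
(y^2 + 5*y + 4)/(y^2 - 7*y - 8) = (y + 4)/(y - 8)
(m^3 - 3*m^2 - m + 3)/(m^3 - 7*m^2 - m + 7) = (m - 3)/(m - 7)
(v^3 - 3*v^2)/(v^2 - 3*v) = v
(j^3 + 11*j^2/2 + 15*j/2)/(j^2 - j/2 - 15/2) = j*(j + 3)/(j - 3)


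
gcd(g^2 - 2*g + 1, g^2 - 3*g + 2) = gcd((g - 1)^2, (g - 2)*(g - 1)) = g - 1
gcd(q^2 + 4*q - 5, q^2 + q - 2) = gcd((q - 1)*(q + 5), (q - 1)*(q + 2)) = q - 1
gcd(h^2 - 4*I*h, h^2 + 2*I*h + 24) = h - 4*I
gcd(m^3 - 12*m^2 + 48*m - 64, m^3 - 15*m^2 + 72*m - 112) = m^2 - 8*m + 16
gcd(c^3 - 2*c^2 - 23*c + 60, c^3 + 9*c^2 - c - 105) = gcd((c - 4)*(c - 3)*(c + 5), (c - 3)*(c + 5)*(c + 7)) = c^2 + 2*c - 15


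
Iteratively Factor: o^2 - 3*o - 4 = (o + 1)*(o - 4)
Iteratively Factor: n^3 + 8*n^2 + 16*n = (n + 4)*(n^2 + 4*n) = (n + 4)^2*(n)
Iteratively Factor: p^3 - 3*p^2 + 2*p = (p)*(p^2 - 3*p + 2) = p*(p - 1)*(p - 2)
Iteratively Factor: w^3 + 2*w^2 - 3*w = (w + 3)*(w^2 - w) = w*(w + 3)*(w - 1)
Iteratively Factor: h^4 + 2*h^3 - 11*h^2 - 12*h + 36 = (h + 3)*(h^3 - h^2 - 8*h + 12) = (h - 2)*(h + 3)*(h^2 + h - 6) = (h - 2)^2*(h + 3)*(h + 3)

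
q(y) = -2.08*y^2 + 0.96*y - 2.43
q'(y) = 0.96 - 4.16*y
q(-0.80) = -4.53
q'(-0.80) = 4.29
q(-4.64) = -51.67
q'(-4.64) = 20.26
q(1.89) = -8.05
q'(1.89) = -6.90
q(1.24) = -4.44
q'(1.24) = -4.20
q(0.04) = -2.39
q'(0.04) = 0.79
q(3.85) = -29.56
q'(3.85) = -15.06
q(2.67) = -14.69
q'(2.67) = -10.15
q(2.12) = -9.74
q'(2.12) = -7.86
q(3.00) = -18.27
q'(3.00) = -11.52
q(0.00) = -2.43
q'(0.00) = 0.96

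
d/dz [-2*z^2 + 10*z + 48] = 10 - 4*z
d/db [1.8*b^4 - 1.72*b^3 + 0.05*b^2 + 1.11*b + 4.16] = 7.2*b^3 - 5.16*b^2 + 0.1*b + 1.11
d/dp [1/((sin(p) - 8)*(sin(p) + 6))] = 2*(1 - sin(p))*cos(p)/((sin(p) - 8)^2*(sin(p) + 6)^2)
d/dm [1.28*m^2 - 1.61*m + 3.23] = 2.56*m - 1.61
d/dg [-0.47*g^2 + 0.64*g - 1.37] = 0.64 - 0.94*g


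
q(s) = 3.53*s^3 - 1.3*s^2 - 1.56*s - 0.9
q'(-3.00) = 101.55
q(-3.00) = -103.23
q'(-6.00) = 395.28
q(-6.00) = -800.82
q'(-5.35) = 315.46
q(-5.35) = -570.31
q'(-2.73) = 84.46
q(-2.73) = -78.15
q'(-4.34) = 209.19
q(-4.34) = -307.18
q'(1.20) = 10.57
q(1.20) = 1.46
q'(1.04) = 7.19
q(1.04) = 0.04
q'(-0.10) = -1.19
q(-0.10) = -0.76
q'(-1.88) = 40.76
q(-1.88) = -26.02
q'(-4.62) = 236.49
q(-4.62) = -369.54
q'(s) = 10.59*s^2 - 2.6*s - 1.56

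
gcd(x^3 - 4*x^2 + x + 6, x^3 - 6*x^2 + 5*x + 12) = x^2 - 2*x - 3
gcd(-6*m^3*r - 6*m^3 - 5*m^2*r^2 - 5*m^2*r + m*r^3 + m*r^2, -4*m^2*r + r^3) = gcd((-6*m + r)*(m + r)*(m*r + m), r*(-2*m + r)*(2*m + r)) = 1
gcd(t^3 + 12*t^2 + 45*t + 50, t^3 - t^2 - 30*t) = t + 5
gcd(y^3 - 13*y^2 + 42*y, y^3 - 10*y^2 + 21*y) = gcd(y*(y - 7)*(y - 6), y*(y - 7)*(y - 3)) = y^2 - 7*y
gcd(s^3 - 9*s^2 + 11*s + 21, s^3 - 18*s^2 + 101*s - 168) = s^2 - 10*s + 21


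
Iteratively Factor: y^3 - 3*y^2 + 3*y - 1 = (y - 1)*(y^2 - 2*y + 1) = (y - 1)^2*(y - 1)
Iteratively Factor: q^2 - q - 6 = (q - 3)*(q + 2)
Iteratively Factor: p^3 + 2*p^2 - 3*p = (p)*(p^2 + 2*p - 3) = p*(p - 1)*(p + 3)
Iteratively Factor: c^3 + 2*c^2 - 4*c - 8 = (c + 2)*(c^2 - 4) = (c + 2)^2*(c - 2)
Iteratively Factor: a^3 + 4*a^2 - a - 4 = (a - 1)*(a^2 + 5*a + 4) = (a - 1)*(a + 4)*(a + 1)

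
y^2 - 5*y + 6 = (y - 3)*(y - 2)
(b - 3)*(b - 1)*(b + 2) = b^3 - 2*b^2 - 5*b + 6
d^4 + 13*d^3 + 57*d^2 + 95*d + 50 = (d + 1)*(d + 2)*(d + 5)^2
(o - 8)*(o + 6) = o^2 - 2*o - 48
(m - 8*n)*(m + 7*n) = m^2 - m*n - 56*n^2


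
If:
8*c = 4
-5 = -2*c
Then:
No Solution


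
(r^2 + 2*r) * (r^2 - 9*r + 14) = r^4 - 7*r^3 - 4*r^2 + 28*r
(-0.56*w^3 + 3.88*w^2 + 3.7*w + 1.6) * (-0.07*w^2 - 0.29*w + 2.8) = 0.0392*w^5 - 0.1092*w^4 - 2.9522*w^3 + 9.679*w^2 + 9.896*w + 4.48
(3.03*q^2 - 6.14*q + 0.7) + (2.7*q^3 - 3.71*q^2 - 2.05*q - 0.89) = 2.7*q^3 - 0.68*q^2 - 8.19*q - 0.19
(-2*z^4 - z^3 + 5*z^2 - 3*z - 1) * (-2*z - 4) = 4*z^5 + 10*z^4 - 6*z^3 - 14*z^2 + 14*z + 4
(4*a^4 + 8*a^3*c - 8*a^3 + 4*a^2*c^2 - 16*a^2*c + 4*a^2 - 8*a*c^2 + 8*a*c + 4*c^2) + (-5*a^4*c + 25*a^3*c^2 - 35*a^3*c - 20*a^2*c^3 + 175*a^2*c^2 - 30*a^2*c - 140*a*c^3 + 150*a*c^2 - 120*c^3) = -5*a^4*c + 4*a^4 + 25*a^3*c^2 - 27*a^3*c - 8*a^3 - 20*a^2*c^3 + 179*a^2*c^2 - 46*a^2*c + 4*a^2 - 140*a*c^3 + 142*a*c^2 + 8*a*c - 120*c^3 + 4*c^2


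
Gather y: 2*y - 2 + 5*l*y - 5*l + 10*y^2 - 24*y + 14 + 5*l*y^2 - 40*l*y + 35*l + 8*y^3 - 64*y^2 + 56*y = 30*l + 8*y^3 + y^2*(5*l - 54) + y*(34 - 35*l) + 12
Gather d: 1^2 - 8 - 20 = -27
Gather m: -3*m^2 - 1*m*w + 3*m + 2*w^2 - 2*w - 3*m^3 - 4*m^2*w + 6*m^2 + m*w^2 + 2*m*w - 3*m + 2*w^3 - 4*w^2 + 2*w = -3*m^3 + m^2*(3 - 4*w) + m*(w^2 + w) + 2*w^3 - 2*w^2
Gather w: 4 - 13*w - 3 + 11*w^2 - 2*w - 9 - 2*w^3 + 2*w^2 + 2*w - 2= -2*w^3 + 13*w^2 - 13*w - 10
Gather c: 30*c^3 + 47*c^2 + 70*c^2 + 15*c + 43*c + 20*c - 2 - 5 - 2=30*c^3 + 117*c^2 + 78*c - 9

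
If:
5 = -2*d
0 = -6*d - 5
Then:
No Solution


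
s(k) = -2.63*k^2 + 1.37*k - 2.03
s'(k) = 1.37 - 5.26*k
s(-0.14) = -2.27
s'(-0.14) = 2.11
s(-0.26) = -2.56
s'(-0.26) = 2.74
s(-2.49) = -21.75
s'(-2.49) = 14.47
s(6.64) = -108.89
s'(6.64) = -33.56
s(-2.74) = -25.53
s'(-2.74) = 15.78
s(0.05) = -1.97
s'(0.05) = 1.11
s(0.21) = -1.86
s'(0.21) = 0.27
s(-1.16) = -7.16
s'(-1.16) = 7.47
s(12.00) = -364.31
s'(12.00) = -61.75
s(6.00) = -88.49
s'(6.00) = -30.19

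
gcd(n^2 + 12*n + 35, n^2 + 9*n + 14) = n + 7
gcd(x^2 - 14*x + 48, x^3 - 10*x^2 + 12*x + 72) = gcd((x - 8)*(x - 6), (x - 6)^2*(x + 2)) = x - 6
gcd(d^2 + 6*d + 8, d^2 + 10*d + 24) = d + 4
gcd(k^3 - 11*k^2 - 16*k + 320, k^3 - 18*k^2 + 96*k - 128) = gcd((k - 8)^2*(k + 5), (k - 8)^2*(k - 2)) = k^2 - 16*k + 64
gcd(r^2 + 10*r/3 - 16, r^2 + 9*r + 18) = r + 6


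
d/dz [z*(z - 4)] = 2*z - 4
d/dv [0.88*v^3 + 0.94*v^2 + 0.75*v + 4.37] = 2.64*v^2 + 1.88*v + 0.75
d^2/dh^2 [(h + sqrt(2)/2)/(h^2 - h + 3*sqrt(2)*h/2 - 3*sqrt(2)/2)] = 2*((2*h + sqrt(2))*(4*h - 2 + 3*sqrt(2))^2 + 4*(-3*h - 2*sqrt(2) + 1)*(2*h^2 - 2*h + 3*sqrt(2)*h - 3*sqrt(2)))/(2*h^2 - 2*h + 3*sqrt(2)*h - 3*sqrt(2))^3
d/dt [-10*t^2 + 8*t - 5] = 8 - 20*t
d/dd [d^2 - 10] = 2*d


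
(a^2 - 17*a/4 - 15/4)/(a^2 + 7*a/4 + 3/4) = (a - 5)/(a + 1)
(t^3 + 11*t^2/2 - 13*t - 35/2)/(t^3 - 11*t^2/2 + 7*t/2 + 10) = (t + 7)/(t - 4)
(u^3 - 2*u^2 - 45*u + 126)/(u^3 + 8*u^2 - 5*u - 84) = (u - 6)/(u + 4)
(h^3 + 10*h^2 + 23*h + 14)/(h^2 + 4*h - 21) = (h^2 + 3*h + 2)/(h - 3)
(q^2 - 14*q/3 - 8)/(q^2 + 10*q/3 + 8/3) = (q - 6)/(q + 2)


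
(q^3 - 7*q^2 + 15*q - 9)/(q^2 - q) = q - 6 + 9/q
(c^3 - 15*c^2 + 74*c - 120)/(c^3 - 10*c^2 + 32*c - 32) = (c^2 - 11*c + 30)/(c^2 - 6*c + 8)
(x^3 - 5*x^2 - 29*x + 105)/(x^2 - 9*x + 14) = (x^2 + 2*x - 15)/(x - 2)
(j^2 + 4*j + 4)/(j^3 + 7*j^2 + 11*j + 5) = (j^2 + 4*j + 4)/(j^3 + 7*j^2 + 11*j + 5)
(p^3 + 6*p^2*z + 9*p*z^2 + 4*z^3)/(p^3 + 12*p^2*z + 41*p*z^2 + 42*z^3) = (p^3 + 6*p^2*z + 9*p*z^2 + 4*z^3)/(p^3 + 12*p^2*z + 41*p*z^2 + 42*z^3)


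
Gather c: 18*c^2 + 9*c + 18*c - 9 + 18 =18*c^2 + 27*c + 9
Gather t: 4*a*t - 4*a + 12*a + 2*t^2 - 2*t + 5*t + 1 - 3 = 8*a + 2*t^2 + t*(4*a + 3) - 2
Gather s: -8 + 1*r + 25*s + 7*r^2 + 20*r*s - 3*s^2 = 7*r^2 + r - 3*s^2 + s*(20*r + 25) - 8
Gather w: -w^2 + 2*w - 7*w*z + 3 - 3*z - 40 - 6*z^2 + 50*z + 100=-w^2 + w*(2 - 7*z) - 6*z^2 + 47*z + 63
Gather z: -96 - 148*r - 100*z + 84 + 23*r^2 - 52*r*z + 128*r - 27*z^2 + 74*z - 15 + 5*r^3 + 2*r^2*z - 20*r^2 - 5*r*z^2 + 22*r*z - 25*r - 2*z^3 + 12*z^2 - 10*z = 5*r^3 + 3*r^2 - 45*r - 2*z^3 + z^2*(-5*r - 15) + z*(2*r^2 - 30*r - 36) - 27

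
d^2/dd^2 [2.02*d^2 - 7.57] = 4.04000000000000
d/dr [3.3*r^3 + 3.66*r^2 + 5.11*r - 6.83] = 9.9*r^2 + 7.32*r + 5.11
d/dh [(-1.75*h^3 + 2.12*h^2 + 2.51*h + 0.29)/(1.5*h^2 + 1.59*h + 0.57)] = (-2.625*h^4 - 5.565*h^3 - 3.3867*h^2 + 1.5468*h + 0.9696)/(2.25*h^4 + 4.77*h^3 + 4.2381*h^2 + 1.8126*h + 0.3249)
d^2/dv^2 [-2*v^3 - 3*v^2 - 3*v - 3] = -12*v - 6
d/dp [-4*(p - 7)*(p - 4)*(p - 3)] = -12*p^2 + 112*p - 244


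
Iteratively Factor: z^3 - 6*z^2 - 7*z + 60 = (z - 5)*(z^2 - z - 12) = (z - 5)*(z - 4)*(z + 3)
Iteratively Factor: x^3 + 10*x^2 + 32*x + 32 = (x + 4)*(x^2 + 6*x + 8) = (x + 4)^2*(x + 2)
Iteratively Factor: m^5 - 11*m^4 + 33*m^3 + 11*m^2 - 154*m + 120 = (m - 3)*(m^4 - 8*m^3 + 9*m^2 + 38*m - 40) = (m - 5)*(m - 3)*(m^3 - 3*m^2 - 6*m + 8) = (m - 5)*(m - 3)*(m + 2)*(m^2 - 5*m + 4) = (m - 5)*(m - 3)*(m - 1)*(m + 2)*(m - 4)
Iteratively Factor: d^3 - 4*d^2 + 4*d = (d)*(d^2 - 4*d + 4) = d*(d - 2)*(d - 2)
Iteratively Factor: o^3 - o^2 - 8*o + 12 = (o + 3)*(o^2 - 4*o + 4) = (o - 2)*(o + 3)*(o - 2)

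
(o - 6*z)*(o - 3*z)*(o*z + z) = o^3*z - 9*o^2*z^2 + o^2*z + 18*o*z^3 - 9*o*z^2 + 18*z^3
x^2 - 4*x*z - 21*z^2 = (x - 7*z)*(x + 3*z)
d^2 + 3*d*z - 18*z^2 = (d - 3*z)*(d + 6*z)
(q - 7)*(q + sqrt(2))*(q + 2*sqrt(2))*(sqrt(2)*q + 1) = sqrt(2)*q^4 - 7*sqrt(2)*q^3 + 7*q^3 - 49*q^2 + 7*sqrt(2)*q^2 - 49*sqrt(2)*q + 4*q - 28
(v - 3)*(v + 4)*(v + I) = v^3 + v^2 + I*v^2 - 12*v + I*v - 12*I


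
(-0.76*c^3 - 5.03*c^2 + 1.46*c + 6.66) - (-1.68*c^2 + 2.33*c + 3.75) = -0.76*c^3 - 3.35*c^2 - 0.87*c + 2.91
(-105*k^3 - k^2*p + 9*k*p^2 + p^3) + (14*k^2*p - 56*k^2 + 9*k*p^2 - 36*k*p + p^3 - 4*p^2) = -105*k^3 + 13*k^2*p - 56*k^2 + 18*k*p^2 - 36*k*p + 2*p^3 - 4*p^2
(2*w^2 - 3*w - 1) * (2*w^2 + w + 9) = 4*w^4 - 4*w^3 + 13*w^2 - 28*w - 9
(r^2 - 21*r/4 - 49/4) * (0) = 0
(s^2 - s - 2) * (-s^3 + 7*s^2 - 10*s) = -s^5 + 8*s^4 - 15*s^3 - 4*s^2 + 20*s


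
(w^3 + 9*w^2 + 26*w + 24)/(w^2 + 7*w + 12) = w + 2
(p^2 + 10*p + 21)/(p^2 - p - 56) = (p + 3)/(p - 8)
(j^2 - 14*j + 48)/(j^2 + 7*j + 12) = (j^2 - 14*j + 48)/(j^2 + 7*j + 12)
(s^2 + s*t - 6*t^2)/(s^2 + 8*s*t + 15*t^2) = (s - 2*t)/(s + 5*t)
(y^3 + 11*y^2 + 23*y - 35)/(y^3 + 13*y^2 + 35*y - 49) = (y + 5)/(y + 7)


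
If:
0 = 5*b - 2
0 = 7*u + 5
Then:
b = 2/5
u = -5/7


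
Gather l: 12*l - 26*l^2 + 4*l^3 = 4*l^3 - 26*l^2 + 12*l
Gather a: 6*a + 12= 6*a + 12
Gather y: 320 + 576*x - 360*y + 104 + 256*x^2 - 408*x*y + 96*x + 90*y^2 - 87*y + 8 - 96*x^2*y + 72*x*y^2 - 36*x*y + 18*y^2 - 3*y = 256*x^2 + 672*x + y^2*(72*x + 108) + y*(-96*x^2 - 444*x - 450) + 432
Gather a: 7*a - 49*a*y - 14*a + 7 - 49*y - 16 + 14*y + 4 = a*(-49*y - 7) - 35*y - 5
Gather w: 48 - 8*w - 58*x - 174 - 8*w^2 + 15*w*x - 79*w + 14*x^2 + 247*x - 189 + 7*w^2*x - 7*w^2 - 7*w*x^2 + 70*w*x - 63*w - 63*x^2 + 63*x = w^2*(7*x - 15) + w*(-7*x^2 + 85*x - 150) - 49*x^2 + 252*x - 315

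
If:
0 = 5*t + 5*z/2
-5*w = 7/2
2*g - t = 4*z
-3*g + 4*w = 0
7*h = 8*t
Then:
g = -14/15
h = 32/105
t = 4/15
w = -7/10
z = -8/15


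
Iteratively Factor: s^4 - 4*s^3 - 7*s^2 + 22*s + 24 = (s - 4)*(s^3 - 7*s - 6) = (s - 4)*(s - 3)*(s^2 + 3*s + 2) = (s - 4)*(s - 3)*(s + 1)*(s + 2)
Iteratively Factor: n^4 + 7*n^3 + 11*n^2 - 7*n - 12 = (n - 1)*(n^3 + 8*n^2 + 19*n + 12) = (n - 1)*(n + 3)*(n^2 + 5*n + 4) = (n - 1)*(n + 1)*(n + 3)*(n + 4)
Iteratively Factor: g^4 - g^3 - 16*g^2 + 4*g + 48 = (g + 3)*(g^3 - 4*g^2 - 4*g + 16) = (g + 2)*(g + 3)*(g^2 - 6*g + 8) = (g - 4)*(g + 2)*(g + 3)*(g - 2)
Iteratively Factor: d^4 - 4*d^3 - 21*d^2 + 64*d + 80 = (d - 4)*(d^3 - 21*d - 20) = (d - 4)*(d + 4)*(d^2 - 4*d - 5) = (d - 4)*(d + 1)*(d + 4)*(d - 5)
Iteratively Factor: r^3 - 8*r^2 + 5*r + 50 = (r - 5)*(r^2 - 3*r - 10) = (r - 5)^2*(r + 2)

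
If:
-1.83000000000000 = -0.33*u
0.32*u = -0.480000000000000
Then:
No Solution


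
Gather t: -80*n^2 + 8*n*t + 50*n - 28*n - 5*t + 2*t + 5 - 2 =-80*n^2 + 22*n + t*(8*n - 3) + 3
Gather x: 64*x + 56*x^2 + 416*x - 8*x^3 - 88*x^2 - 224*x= -8*x^3 - 32*x^2 + 256*x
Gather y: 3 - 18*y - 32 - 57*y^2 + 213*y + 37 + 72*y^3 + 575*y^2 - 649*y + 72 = 72*y^3 + 518*y^2 - 454*y + 80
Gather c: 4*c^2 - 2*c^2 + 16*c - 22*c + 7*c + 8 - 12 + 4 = 2*c^2 + c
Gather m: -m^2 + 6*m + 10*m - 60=-m^2 + 16*m - 60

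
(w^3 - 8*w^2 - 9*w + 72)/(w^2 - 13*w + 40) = (w^2 - 9)/(w - 5)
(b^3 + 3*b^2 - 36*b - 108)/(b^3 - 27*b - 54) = (b + 6)/(b + 3)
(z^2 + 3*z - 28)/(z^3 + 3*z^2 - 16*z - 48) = (z + 7)/(z^2 + 7*z + 12)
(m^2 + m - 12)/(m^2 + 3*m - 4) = (m - 3)/(m - 1)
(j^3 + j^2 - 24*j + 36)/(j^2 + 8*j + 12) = (j^2 - 5*j + 6)/(j + 2)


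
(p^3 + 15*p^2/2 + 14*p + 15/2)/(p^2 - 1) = (2*p^2 + 13*p + 15)/(2*(p - 1))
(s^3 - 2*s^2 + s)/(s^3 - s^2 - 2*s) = (-s^2 + 2*s - 1)/(-s^2 + s + 2)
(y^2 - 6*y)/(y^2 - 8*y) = (y - 6)/(y - 8)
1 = 1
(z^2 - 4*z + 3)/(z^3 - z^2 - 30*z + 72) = (z - 1)/(z^2 + 2*z - 24)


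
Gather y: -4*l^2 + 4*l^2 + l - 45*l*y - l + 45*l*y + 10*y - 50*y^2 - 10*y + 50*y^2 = 0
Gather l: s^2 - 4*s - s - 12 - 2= s^2 - 5*s - 14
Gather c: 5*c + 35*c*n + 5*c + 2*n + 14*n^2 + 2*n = c*(35*n + 10) + 14*n^2 + 4*n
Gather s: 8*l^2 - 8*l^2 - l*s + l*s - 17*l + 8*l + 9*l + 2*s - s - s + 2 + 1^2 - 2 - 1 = 0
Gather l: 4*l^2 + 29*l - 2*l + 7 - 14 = 4*l^2 + 27*l - 7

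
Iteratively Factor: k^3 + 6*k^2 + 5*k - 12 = (k + 4)*(k^2 + 2*k - 3) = (k - 1)*(k + 4)*(k + 3)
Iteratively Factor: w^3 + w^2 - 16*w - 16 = (w + 4)*(w^2 - 3*w - 4) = (w - 4)*(w + 4)*(w + 1)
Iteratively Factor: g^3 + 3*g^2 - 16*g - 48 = (g - 4)*(g^2 + 7*g + 12) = (g - 4)*(g + 4)*(g + 3)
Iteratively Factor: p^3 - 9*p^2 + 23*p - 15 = (p - 1)*(p^2 - 8*p + 15) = (p - 3)*(p - 1)*(p - 5)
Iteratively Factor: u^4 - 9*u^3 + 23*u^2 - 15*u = (u)*(u^3 - 9*u^2 + 23*u - 15) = u*(u - 5)*(u^2 - 4*u + 3) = u*(u - 5)*(u - 1)*(u - 3)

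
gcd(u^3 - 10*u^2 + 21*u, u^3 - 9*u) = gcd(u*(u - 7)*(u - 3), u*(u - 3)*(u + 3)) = u^2 - 3*u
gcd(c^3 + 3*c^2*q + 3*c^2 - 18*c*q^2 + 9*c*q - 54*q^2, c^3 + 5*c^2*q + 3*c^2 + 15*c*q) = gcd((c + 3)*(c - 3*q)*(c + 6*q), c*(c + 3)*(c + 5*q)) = c + 3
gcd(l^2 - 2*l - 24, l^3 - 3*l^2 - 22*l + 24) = l^2 - 2*l - 24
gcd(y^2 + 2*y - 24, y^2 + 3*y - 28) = y - 4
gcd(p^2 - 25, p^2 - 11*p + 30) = p - 5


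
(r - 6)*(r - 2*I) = r^2 - 6*r - 2*I*r + 12*I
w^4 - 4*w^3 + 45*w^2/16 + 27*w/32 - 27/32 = (w - 3)*(w - 3/4)^2*(w + 1/2)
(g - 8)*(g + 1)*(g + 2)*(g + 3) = g^4 - 2*g^3 - 37*g^2 - 82*g - 48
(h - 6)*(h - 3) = h^2 - 9*h + 18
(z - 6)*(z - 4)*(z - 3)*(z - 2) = z^4 - 15*z^3 + 80*z^2 - 180*z + 144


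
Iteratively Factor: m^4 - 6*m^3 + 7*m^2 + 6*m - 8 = (m - 4)*(m^3 - 2*m^2 - m + 2) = (m - 4)*(m - 2)*(m^2 - 1) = (m - 4)*(m - 2)*(m - 1)*(m + 1)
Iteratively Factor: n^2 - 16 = (n - 4)*(n + 4)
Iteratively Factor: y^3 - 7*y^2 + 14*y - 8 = (y - 2)*(y^2 - 5*y + 4) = (y - 4)*(y - 2)*(y - 1)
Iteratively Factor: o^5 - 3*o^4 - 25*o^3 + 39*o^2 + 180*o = (o - 5)*(o^4 + 2*o^3 - 15*o^2 - 36*o) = (o - 5)*(o + 3)*(o^3 - o^2 - 12*o) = (o - 5)*(o + 3)^2*(o^2 - 4*o) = (o - 5)*(o - 4)*(o + 3)^2*(o)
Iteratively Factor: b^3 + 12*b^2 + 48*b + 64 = (b + 4)*(b^2 + 8*b + 16) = (b + 4)^2*(b + 4)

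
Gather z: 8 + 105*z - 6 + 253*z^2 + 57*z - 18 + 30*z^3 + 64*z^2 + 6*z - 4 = 30*z^3 + 317*z^2 + 168*z - 20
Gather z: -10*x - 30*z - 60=-10*x - 30*z - 60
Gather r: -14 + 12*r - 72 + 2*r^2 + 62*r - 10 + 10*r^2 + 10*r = 12*r^2 + 84*r - 96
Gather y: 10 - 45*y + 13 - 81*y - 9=14 - 126*y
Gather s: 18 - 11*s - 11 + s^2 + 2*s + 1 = s^2 - 9*s + 8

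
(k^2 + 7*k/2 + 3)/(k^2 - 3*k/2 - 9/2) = (k + 2)/(k - 3)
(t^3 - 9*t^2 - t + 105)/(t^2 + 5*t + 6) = (t^2 - 12*t + 35)/(t + 2)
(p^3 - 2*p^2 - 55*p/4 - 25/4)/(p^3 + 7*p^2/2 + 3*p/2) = (2*p^2 - 5*p - 25)/(2*p*(p + 3))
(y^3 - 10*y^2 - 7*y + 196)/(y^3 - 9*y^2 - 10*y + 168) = (y - 7)/(y - 6)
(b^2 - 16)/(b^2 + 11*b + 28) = (b - 4)/(b + 7)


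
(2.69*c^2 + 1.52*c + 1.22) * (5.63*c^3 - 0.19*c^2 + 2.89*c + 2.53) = 15.1447*c^5 + 8.0465*c^4 + 14.3539*c^3 + 10.9667*c^2 + 7.3714*c + 3.0866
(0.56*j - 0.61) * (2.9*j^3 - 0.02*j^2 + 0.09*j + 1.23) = 1.624*j^4 - 1.7802*j^3 + 0.0626*j^2 + 0.6339*j - 0.7503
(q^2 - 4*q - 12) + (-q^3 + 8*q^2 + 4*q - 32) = -q^3 + 9*q^2 - 44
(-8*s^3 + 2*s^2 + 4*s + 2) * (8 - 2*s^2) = 16*s^5 - 4*s^4 - 72*s^3 + 12*s^2 + 32*s + 16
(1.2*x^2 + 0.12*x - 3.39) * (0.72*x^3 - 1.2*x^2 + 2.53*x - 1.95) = 0.864*x^5 - 1.3536*x^4 + 0.4512*x^3 + 2.0316*x^2 - 8.8107*x + 6.6105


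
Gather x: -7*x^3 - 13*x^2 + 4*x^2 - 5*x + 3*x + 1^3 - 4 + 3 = -7*x^3 - 9*x^2 - 2*x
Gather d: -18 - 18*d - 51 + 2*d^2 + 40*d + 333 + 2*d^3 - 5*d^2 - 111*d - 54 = 2*d^3 - 3*d^2 - 89*d + 210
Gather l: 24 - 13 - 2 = 9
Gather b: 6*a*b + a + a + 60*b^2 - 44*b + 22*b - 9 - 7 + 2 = 2*a + 60*b^2 + b*(6*a - 22) - 14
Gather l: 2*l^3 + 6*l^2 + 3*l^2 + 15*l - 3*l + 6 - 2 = 2*l^3 + 9*l^2 + 12*l + 4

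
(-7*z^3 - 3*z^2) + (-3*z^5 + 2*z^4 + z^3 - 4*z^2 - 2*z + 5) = -3*z^5 + 2*z^4 - 6*z^3 - 7*z^2 - 2*z + 5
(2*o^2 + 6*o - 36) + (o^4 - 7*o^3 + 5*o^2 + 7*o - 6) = o^4 - 7*o^3 + 7*o^2 + 13*o - 42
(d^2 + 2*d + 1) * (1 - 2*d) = -2*d^3 - 3*d^2 + 1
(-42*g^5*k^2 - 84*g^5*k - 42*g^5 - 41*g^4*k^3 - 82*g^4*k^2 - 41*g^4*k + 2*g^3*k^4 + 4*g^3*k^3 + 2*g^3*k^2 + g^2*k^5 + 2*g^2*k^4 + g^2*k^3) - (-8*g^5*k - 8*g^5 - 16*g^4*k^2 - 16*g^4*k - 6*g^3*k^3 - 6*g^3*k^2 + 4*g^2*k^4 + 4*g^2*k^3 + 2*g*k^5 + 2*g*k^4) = -42*g^5*k^2 - 76*g^5*k - 34*g^5 - 41*g^4*k^3 - 66*g^4*k^2 - 25*g^4*k + 2*g^3*k^4 + 10*g^3*k^3 + 8*g^3*k^2 + g^2*k^5 - 2*g^2*k^4 - 3*g^2*k^3 - 2*g*k^5 - 2*g*k^4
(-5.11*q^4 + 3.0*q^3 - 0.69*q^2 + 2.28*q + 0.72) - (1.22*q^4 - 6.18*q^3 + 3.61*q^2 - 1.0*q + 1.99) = -6.33*q^4 + 9.18*q^3 - 4.3*q^2 + 3.28*q - 1.27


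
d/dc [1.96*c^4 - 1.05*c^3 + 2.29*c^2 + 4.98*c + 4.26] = 7.84*c^3 - 3.15*c^2 + 4.58*c + 4.98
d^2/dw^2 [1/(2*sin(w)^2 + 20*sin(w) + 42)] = (-2*sin(w)^4 - 15*sin(w)^3 - 5*sin(w)^2 + 135*sin(w) + 79)/(sin(w)^2 + 10*sin(w) + 21)^3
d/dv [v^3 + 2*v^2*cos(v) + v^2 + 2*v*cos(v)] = -2*v^2*sin(v) + 3*v^2 - 2*v*sin(v) + 4*v*cos(v) + 2*v + 2*cos(v)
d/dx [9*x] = 9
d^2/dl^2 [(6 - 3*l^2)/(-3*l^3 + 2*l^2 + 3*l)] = 18*(3*l^6 - 27*l^4 + 30*l^3 + 10*l^2 - 12*l - 6)/(l^3*(27*l^6 - 54*l^5 - 45*l^4 + 100*l^3 + 45*l^2 - 54*l - 27))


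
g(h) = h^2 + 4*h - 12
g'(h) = 2*h + 4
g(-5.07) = -6.58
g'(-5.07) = -6.14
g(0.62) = -9.14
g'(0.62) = 5.24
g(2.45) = 3.80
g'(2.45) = 8.90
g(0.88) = -7.71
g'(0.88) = 5.76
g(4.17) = 22.07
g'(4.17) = 12.34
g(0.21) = -11.12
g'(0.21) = 4.42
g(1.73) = -2.09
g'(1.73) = 7.46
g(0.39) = -10.29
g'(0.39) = 4.78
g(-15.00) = 153.00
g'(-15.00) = -26.00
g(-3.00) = -15.00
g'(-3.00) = -2.00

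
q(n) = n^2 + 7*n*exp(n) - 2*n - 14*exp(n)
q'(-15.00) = -32.00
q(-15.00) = 255.00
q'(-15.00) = -32.00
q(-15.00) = 255.00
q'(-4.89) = -12.09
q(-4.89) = 33.33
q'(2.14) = 70.11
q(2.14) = 8.63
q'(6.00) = 14130.01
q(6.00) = 11320.01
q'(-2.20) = -8.88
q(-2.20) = 5.98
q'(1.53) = 18.19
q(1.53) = -15.91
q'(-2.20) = -8.88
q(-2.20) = 5.98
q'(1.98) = 51.65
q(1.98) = -1.05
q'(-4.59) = -11.58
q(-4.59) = 29.78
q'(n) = 7*n*exp(n) + 2*n - 7*exp(n) - 2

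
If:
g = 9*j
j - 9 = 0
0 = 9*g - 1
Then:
No Solution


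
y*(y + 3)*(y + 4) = y^3 + 7*y^2 + 12*y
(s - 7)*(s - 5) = s^2 - 12*s + 35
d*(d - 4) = d^2 - 4*d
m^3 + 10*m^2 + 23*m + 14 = (m + 1)*(m + 2)*(m + 7)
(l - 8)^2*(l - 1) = l^3 - 17*l^2 + 80*l - 64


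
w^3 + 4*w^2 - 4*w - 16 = (w - 2)*(w + 2)*(w + 4)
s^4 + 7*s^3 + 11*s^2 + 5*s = s*(s + 1)^2*(s + 5)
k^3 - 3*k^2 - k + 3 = (k - 3)*(k - 1)*(k + 1)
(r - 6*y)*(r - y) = r^2 - 7*r*y + 6*y^2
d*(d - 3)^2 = d^3 - 6*d^2 + 9*d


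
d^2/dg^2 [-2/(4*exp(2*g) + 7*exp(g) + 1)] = 2*(-2*(8*exp(g) + 7)^2*exp(g) + (16*exp(g) + 7)*(4*exp(2*g) + 7*exp(g) + 1))*exp(g)/(4*exp(2*g) + 7*exp(g) + 1)^3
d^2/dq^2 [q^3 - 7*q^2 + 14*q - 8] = 6*q - 14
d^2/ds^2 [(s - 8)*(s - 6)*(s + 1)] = 6*s - 26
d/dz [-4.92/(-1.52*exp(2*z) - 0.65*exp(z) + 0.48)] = (-14.9568*exp(z) - 3.198)*exp(z)/(1.52*exp(2*z) + 0.65*exp(z) - 0.48)^2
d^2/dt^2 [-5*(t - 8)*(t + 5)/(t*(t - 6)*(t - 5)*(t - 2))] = 10*(-3*t^8 + 57*t^7 - 29*t^6 - 6171*t^5 + 56076*t^4 - 218468*t^3 + 418080*t^2 - 374400*t + 144000)/(t^3*(t^9 - 39*t^8 + 663*t^7 - 6433*t^6 + 39156*t^5 - 154596*t^4 + 394768*t^3 - 627120*t^2 + 561600*t - 216000))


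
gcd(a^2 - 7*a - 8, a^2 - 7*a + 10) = 1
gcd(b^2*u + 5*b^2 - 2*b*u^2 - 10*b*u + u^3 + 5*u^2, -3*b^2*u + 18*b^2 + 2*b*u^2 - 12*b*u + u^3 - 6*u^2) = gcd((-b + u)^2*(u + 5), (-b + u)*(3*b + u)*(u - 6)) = -b + u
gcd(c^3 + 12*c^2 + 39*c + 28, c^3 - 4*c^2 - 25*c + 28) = c + 4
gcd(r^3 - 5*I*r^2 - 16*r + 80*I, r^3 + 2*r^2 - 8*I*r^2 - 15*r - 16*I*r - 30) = r - 5*I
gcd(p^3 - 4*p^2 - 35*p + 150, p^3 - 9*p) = 1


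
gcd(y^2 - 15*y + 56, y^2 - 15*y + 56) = y^2 - 15*y + 56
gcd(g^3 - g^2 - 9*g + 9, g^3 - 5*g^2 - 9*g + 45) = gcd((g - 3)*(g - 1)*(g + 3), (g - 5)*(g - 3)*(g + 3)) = g^2 - 9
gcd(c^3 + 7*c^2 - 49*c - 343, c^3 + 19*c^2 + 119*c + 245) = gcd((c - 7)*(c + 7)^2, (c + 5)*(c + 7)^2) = c^2 + 14*c + 49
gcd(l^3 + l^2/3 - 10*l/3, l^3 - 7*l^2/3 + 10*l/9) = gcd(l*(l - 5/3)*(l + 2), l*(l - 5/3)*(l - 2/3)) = l^2 - 5*l/3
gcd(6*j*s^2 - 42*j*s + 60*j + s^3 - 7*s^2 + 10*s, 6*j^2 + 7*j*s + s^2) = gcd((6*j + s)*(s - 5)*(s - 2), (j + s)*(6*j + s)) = 6*j + s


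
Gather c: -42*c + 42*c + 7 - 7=0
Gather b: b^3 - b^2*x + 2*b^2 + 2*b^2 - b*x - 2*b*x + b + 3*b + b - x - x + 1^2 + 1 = b^3 + b^2*(4 - x) + b*(5 - 3*x) - 2*x + 2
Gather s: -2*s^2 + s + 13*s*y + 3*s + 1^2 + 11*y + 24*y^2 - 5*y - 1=-2*s^2 + s*(13*y + 4) + 24*y^2 + 6*y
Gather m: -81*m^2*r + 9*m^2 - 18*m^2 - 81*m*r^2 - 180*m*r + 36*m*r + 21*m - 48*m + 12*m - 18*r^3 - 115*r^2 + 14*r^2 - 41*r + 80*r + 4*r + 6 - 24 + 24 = m^2*(-81*r - 9) + m*(-81*r^2 - 144*r - 15) - 18*r^3 - 101*r^2 + 43*r + 6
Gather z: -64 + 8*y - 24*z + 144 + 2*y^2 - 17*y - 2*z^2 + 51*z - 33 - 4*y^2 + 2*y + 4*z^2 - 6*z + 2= -2*y^2 - 7*y + 2*z^2 + 21*z + 49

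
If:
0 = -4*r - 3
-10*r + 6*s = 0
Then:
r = -3/4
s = -5/4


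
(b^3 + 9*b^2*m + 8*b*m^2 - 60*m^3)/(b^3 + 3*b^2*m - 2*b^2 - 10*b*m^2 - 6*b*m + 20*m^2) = (b + 6*m)/(b - 2)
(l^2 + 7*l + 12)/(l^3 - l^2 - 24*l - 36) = (l + 4)/(l^2 - 4*l - 12)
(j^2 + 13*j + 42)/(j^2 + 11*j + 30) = (j + 7)/(j + 5)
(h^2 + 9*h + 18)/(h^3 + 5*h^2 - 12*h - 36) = (h + 3)/(h^2 - h - 6)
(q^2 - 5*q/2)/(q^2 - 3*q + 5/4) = 2*q/(2*q - 1)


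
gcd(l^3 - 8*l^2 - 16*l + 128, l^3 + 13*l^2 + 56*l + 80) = l + 4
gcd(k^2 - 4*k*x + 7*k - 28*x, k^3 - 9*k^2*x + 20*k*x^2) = -k + 4*x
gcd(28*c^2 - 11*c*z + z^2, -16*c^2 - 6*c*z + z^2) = 1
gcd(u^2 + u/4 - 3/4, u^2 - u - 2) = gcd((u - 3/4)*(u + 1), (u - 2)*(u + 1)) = u + 1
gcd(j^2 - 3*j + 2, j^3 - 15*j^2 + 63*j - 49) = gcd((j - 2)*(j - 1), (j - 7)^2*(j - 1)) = j - 1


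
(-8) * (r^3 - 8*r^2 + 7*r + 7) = -8*r^3 + 64*r^2 - 56*r - 56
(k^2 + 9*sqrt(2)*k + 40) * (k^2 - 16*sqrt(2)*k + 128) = k^4 - 7*sqrt(2)*k^3 - 120*k^2 + 512*sqrt(2)*k + 5120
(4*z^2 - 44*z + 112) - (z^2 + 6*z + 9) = 3*z^2 - 50*z + 103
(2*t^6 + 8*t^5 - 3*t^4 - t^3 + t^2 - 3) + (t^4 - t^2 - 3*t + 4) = 2*t^6 + 8*t^5 - 2*t^4 - t^3 - 3*t + 1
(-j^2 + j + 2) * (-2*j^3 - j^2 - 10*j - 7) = 2*j^5 - j^4 + 5*j^3 - 5*j^2 - 27*j - 14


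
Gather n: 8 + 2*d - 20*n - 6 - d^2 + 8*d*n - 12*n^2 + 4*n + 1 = -d^2 + 2*d - 12*n^2 + n*(8*d - 16) + 3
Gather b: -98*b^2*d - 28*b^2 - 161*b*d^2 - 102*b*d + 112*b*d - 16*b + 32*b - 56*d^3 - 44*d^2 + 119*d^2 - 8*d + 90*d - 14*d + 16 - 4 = b^2*(-98*d - 28) + b*(-161*d^2 + 10*d + 16) - 56*d^3 + 75*d^2 + 68*d + 12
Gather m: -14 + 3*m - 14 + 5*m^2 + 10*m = 5*m^2 + 13*m - 28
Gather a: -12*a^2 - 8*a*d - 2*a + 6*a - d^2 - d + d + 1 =-12*a^2 + a*(4 - 8*d) - d^2 + 1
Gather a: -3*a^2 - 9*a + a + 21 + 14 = -3*a^2 - 8*a + 35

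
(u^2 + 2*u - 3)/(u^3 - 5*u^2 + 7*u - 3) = (u + 3)/(u^2 - 4*u + 3)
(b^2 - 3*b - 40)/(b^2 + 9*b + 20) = (b - 8)/(b + 4)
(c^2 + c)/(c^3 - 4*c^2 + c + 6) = c/(c^2 - 5*c + 6)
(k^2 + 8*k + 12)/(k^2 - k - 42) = (k + 2)/(k - 7)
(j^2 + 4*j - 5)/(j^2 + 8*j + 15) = (j - 1)/(j + 3)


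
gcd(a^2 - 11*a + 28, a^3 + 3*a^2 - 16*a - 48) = a - 4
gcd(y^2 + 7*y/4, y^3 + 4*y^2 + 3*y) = y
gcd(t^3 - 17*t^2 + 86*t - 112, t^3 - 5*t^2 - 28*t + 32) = t - 8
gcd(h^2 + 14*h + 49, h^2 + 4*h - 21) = h + 7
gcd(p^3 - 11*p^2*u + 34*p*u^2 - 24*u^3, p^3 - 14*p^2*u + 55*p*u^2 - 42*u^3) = p^2 - 7*p*u + 6*u^2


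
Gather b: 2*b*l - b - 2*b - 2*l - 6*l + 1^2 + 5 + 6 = b*(2*l - 3) - 8*l + 12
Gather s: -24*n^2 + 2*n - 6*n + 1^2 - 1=-24*n^2 - 4*n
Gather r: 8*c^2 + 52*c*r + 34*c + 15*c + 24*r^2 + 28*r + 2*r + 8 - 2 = 8*c^2 + 49*c + 24*r^2 + r*(52*c + 30) + 6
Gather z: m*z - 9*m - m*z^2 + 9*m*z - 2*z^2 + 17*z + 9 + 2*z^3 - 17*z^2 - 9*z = -9*m + 2*z^3 + z^2*(-m - 19) + z*(10*m + 8) + 9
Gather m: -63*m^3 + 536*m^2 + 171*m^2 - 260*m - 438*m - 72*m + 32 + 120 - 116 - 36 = -63*m^3 + 707*m^2 - 770*m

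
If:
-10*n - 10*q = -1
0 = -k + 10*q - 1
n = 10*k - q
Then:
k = 1/100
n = -1/1000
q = 101/1000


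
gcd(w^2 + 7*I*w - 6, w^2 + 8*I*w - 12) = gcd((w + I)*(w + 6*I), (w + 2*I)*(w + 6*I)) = w + 6*I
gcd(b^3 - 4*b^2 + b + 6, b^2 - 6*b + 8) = b - 2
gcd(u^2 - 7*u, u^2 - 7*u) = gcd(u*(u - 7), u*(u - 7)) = u^2 - 7*u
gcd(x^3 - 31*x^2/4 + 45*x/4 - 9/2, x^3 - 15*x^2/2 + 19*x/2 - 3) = x^2 - 7*x + 6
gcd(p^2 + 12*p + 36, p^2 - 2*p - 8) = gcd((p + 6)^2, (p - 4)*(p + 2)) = 1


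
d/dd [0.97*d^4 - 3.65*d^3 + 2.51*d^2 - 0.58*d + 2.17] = 3.88*d^3 - 10.95*d^2 + 5.02*d - 0.58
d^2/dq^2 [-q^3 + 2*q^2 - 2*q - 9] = 4 - 6*q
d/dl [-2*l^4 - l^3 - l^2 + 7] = l*(-8*l^2 - 3*l - 2)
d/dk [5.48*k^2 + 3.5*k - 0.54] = 10.96*k + 3.5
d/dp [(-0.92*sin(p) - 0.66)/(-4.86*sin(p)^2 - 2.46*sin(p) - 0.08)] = (-6.4152*sin(p) + 2.2356*cos(2*p) - 3.7856)*cos(p)/(4.86*sin(p)^2 + 2.46*sin(p) + 0.08)^2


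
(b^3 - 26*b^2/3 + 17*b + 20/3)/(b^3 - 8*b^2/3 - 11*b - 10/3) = (b - 4)/(b + 2)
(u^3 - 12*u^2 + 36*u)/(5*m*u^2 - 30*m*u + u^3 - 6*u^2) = (u - 6)/(5*m + u)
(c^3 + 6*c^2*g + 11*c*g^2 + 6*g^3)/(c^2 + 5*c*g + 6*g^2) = c + g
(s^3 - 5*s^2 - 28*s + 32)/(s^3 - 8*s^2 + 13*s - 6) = (s^2 - 4*s - 32)/(s^2 - 7*s + 6)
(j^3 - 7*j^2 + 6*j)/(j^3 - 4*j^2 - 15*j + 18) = j/(j + 3)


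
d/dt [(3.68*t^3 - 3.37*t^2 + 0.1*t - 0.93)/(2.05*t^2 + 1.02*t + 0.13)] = (7.544*t^4 + 7.5072*t^3 - 2.2072*t^2 + 2.9368*t + 0.9616)/(4.2025*t^4 + 4.182*t^3 + 1.5734*t^2 + 0.2652*t + 0.0169)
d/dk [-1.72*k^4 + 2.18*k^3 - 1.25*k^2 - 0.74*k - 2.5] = -6.88*k^3 + 6.54*k^2 - 2.5*k - 0.74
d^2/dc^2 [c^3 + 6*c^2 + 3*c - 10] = 6*c + 12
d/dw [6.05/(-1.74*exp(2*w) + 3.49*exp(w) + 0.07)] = (21.054*exp(w) - 21.1145)*exp(w)/(-1.74*exp(2*w) + 3.49*exp(w) + 0.07)^2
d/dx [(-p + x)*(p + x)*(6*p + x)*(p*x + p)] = p*(-6*p^3 - 2*p^2*x - p^2 + 18*p*x^2 + 12*p*x + 4*x^3 + 3*x^2)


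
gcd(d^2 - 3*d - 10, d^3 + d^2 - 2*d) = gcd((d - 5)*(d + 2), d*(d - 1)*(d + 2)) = d + 2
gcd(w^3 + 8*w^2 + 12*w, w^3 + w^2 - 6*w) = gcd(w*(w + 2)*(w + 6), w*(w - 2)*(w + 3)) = w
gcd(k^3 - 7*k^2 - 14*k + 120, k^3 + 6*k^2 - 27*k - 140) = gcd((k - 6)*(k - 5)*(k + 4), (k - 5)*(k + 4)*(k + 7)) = k^2 - k - 20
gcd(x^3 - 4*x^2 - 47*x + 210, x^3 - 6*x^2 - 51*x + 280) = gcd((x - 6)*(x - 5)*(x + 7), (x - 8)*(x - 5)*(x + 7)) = x^2 + 2*x - 35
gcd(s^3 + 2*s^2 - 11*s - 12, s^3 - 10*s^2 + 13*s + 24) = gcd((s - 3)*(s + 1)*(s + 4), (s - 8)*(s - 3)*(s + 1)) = s^2 - 2*s - 3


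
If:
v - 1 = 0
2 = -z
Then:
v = 1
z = -2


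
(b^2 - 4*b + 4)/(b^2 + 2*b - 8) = (b - 2)/(b + 4)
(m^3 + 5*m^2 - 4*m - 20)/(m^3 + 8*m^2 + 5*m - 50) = (m + 2)/(m + 5)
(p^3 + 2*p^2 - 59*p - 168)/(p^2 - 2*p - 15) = (p^2 - p - 56)/(p - 5)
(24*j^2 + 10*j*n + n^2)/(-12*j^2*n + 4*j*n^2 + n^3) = (-4*j - n)/(n*(2*j - n))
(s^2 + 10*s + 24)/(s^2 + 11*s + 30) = (s + 4)/(s + 5)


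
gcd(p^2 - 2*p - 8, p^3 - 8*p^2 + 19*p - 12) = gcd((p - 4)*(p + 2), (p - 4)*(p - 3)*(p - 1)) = p - 4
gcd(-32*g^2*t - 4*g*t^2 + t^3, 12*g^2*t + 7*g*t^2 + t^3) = 4*g*t + t^2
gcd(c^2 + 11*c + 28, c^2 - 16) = c + 4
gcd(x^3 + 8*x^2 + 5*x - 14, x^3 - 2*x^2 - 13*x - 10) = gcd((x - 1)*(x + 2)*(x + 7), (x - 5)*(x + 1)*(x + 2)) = x + 2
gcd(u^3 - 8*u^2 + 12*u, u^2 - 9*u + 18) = u - 6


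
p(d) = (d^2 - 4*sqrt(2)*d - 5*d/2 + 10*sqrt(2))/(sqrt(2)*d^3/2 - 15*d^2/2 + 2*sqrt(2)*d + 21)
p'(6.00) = -0.05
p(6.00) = -0.02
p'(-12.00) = -0.00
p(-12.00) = -0.11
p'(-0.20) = -0.66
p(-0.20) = 0.79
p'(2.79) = 0.09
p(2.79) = 0.06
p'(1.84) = 0.77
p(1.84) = 0.48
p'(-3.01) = -0.38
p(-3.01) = -0.64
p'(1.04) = -0.11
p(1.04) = 0.41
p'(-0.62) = -1.55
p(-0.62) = 1.21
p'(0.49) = -0.25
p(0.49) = 0.50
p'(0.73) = -0.18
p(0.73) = 0.45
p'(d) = (2*d - 4*sqrt(2) - 5/2)/(sqrt(2)*d^3/2 - 15*d^2/2 + 2*sqrt(2)*d + 21) + (-3*sqrt(2)*d^2/2 + 15*d - 2*sqrt(2))*(d^2 - 4*sqrt(2)*d - 5*d/2 + 10*sqrt(2))/(sqrt(2)*d^3/2 - 15*d^2/2 + 2*sqrt(2)*d + 21)^2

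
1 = 1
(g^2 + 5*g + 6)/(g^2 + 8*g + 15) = (g + 2)/(g + 5)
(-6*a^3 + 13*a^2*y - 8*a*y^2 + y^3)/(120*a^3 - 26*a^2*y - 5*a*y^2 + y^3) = (a^2 - 2*a*y + y^2)/(-20*a^2 + a*y + y^2)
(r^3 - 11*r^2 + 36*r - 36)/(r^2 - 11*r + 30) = (r^2 - 5*r + 6)/(r - 5)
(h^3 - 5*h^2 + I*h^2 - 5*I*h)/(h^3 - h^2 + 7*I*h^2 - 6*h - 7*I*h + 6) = h*(h - 5)/(h^2 + h*(-1 + 6*I) - 6*I)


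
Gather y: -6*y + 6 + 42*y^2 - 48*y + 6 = 42*y^2 - 54*y + 12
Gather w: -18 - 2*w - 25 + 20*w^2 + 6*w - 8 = 20*w^2 + 4*w - 51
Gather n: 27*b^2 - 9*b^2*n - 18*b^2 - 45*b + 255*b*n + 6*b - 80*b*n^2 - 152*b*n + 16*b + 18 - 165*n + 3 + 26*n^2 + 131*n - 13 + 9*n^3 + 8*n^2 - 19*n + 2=9*b^2 - 23*b + 9*n^3 + n^2*(34 - 80*b) + n*(-9*b^2 + 103*b - 53) + 10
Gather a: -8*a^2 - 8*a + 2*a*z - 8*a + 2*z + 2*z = -8*a^2 + a*(2*z - 16) + 4*z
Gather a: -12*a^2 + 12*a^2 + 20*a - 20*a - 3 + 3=0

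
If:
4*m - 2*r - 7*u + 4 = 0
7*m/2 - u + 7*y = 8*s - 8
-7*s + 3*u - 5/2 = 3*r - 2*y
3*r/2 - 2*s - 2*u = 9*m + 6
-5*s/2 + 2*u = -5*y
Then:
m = -6177/5360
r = -57801/34840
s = 38653/69680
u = 337/871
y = 51/416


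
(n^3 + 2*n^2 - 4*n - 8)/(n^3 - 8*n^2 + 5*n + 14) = (n^2 + 4*n + 4)/(n^2 - 6*n - 7)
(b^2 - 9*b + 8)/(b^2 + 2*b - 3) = (b - 8)/(b + 3)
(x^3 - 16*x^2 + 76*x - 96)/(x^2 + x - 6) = (x^2 - 14*x + 48)/(x + 3)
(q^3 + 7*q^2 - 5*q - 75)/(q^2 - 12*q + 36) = (q^3 + 7*q^2 - 5*q - 75)/(q^2 - 12*q + 36)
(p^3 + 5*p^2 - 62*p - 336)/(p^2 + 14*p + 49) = (p^2 - 2*p - 48)/(p + 7)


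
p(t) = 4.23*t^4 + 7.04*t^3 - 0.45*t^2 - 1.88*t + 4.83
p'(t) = 16.92*t^3 + 21.12*t^2 - 0.9*t - 1.88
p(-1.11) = 3.16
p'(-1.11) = 2.00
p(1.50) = 46.17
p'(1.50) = 101.40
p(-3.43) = 307.38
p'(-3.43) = -433.10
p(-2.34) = 43.39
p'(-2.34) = -100.92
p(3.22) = 683.89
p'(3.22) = 779.10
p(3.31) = 756.73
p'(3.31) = 840.13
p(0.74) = 7.31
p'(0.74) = 15.88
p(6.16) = 7712.38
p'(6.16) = 4748.95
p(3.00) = 527.85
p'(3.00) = 642.34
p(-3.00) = 158.97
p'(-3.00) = -265.94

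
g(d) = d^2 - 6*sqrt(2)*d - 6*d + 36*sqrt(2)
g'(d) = 2*d - 6*sqrt(2) - 6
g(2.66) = 19.46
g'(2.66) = -9.17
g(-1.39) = 72.98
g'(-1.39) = -17.27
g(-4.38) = 133.54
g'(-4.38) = -23.25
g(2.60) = 20.01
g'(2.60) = -9.29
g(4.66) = 5.13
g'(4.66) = -5.17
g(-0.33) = 55.80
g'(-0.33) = -15.15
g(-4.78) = 143.00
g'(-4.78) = -24.05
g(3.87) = 9.83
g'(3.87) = -6.75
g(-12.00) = 368.74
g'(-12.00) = -38.49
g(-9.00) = 262.28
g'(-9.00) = -32.49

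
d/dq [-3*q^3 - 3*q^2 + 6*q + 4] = -9*q^2 - 6*q + 6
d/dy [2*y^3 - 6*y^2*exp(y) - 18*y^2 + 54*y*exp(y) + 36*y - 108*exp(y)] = -6*y^2*exp(y) + 6*y^2 + 42*y*exp(y) - 36*y - 54*exp(y) + 36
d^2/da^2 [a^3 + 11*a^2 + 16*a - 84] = 6*a + 22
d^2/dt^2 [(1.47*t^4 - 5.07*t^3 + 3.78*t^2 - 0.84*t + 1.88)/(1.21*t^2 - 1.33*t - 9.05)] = (4.304454*t^6 - 14.194026*t^5 - 80.981712*t^4 + 163.830384*t^3 + 1343.482158*t^2 - 2564.817474*t + 687.229164)/(1.771561*t^6 - 5.841759*t^5 - 33.329208*t^4 + 85.032353*t^3 + 249.28044*t^2 - 326.790975*t - 741.217625)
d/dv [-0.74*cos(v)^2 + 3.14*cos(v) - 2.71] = (1.48*cos(v) - 3.14)*sin(v)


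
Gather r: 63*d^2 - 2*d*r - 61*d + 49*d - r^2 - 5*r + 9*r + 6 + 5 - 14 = 63*d^2 - 12*d - r^2 + r*(4 - 2*d) - 3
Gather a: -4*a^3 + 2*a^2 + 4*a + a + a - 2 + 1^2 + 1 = -4*a^3 + 2*a^2 + 6*a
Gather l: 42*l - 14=42*l - 14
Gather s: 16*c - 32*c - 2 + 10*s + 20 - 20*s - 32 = -16*c - 10*s - 14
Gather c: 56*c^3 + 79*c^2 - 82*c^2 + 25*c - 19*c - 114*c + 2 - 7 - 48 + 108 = 56*c^3 - 3*c^2 - 108*c + 55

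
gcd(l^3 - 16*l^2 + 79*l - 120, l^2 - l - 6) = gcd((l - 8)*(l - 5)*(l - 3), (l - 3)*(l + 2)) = l - 3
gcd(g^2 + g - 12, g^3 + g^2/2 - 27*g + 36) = 1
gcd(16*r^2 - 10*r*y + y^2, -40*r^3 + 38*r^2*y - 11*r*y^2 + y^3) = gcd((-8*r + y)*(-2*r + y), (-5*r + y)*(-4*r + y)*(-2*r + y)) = -2*r + y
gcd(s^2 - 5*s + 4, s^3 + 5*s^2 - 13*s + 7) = s - 1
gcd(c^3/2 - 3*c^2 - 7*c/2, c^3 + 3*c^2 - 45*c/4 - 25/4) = 1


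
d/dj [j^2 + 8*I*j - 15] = 2*j + 8*I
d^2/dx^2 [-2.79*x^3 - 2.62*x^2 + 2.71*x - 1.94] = -16.74*x - 5.24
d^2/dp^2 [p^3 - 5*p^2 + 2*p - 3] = 6*p - 10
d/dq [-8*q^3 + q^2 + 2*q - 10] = -24*q^2 + 2*q + 2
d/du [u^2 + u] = 2*u + 1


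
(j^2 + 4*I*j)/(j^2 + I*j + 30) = j*(j + 4*I)/(j^2 + I*j + 30)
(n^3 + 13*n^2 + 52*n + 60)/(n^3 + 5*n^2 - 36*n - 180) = (n + 2)/(n - 6)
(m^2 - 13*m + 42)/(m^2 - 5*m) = (m^2 - 13*m + 42)/(m*(m - 5))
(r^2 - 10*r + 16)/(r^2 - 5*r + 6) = (r - 8)/(r - 3)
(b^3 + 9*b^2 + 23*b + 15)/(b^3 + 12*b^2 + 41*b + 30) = (b + 3)/(b + 6)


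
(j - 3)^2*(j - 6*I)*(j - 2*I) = j^4 - 6*j^3 - 8*I*j^3 - 3*j^2 + 48*I*j^2 + 72*j - 72*I*j - 108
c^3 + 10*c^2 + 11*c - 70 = (c - 2)*(c + 5)*(c + 7)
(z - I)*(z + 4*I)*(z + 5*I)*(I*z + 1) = I*z^4 - 7*z^3 - 3*I*z^2 - 31*z + 20*I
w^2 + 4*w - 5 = (w - 1)*(w + 5)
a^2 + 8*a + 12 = (a + 2)*(a + 6)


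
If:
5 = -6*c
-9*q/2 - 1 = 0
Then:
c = -5/6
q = -2/9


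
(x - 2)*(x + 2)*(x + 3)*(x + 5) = x^4 + 8*x^3 + 11*x^2 - 32*x - 60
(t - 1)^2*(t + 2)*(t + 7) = t^4 + 7*t^3 - 3*t^2 - 19*t + 14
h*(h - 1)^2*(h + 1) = h^4 - h^3 - h^2 + h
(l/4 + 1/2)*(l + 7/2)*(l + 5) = l^3/4 + 21*l^2/8 + 69*l/8 + 35/4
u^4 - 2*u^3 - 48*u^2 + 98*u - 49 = (u - 7)*(u - 1)^2*(u + 7)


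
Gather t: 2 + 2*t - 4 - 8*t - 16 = -6*t - 18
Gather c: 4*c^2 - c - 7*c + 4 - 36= 4*c^2 - 8*c - 32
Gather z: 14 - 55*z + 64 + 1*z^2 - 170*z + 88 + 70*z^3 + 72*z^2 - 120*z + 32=70*z^3 + 73*z^2 - 345*z + 198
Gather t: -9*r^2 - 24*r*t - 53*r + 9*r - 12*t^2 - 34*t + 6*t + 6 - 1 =-9*r^2 - 44*r - 12*t^2 + t*(-24*r - 28) + 5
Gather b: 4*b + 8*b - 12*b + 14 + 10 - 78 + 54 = 0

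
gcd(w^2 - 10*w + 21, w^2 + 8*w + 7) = 1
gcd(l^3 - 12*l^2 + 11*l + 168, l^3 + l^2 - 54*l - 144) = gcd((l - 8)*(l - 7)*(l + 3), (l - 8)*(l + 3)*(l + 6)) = l^2 - 5*l - 24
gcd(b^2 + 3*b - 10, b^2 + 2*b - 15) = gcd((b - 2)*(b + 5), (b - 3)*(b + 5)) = b + 5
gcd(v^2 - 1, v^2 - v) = v - 1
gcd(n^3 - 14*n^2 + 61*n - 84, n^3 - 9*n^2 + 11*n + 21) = n^2 - 10*n + 21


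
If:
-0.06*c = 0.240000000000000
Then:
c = -4.00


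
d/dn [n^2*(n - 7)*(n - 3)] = 2*n*(2*n^2 - 15*n + 21)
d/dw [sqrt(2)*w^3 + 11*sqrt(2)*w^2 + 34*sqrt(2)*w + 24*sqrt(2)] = sqrt(2)*(3*w^2 + 22*w + 34)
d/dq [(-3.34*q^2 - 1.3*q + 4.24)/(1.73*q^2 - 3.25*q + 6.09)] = (13.104*q^2 - 55.3516*q + 5.863)/(2.9929*q^4 - 11.245*q^3 + 31.6339*q^2 - 39.585*q + 37.0881)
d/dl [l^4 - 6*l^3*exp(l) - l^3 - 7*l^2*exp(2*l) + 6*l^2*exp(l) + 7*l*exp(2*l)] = -6*l^3*exp(l) + 4*l^3 - 14*l^2*exp(2*l) - 12*l^2*exp(l) - 3*l^2 + 12*l*exp(l) + 7*exp(2*l)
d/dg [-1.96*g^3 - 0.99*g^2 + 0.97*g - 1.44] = -5.88*g^2 - 1.98*g + 0.97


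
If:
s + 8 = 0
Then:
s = -8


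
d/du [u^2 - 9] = 2*u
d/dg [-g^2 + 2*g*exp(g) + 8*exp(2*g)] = 2*g*exp(g) - 2*g + 16*exp(2*g) + 2*exp(g)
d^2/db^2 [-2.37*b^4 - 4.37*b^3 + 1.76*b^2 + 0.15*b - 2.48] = -28.44*b^2 - 26.22*b + 3.52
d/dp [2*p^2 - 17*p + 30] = 4*p - 17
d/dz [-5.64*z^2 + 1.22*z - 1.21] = 1.22 - 11.28*z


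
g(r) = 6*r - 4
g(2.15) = 8.90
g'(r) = 6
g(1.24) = 3.44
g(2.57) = 11.42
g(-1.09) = -10.54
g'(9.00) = 6.00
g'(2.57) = 6.00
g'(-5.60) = 6.00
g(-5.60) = -37.60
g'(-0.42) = 6.00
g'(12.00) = 6.00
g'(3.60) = 6.00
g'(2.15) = 6.00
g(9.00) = 50.00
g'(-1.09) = 6.00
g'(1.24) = 6.00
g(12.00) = 68.00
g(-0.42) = -6.52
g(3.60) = 17.60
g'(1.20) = 6.00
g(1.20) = 3.20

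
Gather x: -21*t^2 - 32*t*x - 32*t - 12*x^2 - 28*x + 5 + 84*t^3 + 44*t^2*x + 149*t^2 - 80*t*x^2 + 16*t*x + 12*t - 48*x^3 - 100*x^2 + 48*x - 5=84*t^3 + 128*t^2 - 20*t - 48*x^3 + x^2*(-80*t - 112) + x*(44*t^2 - 16*t + 20)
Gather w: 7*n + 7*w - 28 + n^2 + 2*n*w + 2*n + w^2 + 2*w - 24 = n^2 + 9*n + w^2 + w*(2*n + 9) - 52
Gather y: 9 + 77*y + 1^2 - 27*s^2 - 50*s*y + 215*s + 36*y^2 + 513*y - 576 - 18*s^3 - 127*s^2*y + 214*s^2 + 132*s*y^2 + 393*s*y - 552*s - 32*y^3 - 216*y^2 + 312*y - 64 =-18*s^3 + 187*s^2 - 337*s - 32*y^3 + y^2*(132*s - 180) + y*(-127*s^2 + 343*s + 902) - 630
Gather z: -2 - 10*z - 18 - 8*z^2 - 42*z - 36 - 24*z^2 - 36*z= -32*z^2 - 88*z - 56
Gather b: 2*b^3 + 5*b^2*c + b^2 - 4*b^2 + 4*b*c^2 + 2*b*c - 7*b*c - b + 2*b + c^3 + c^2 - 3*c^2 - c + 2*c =2*b^3 + b^2*(5*c - 3) + b*(4*c^2 - 5*c + 1) + c^3 - 2*c^2 + c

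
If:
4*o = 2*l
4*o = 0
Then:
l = 0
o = 0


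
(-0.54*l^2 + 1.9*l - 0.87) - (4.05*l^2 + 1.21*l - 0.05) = -4.59*l^2 + 0.69*l - 0.82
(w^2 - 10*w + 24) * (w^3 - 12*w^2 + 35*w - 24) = w^5 - 22*w^4 + 179*w^3 - 662*w^2 + 1080*w - 576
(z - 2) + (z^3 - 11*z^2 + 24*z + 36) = z^3 - 11*z^2 + 25*z + 34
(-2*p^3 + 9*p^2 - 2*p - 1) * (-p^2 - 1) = 2*p^5 - 9*p^4 + 4*p^3 - 8*p^2 + 2*p + 1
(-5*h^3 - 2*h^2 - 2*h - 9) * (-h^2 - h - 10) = 5*h^5 + 7*h^4 + 54*h^3 + 31*h^2 + 29*h + 90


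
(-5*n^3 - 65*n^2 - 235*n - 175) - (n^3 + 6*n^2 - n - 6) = -6*n^3 - 71*n^2 - 234*n - 169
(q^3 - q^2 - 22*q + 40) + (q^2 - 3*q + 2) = q^3 - 25*q + 42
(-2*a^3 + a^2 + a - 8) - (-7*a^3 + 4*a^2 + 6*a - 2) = 5*a^3 - 3*a^2 - 5*a - 6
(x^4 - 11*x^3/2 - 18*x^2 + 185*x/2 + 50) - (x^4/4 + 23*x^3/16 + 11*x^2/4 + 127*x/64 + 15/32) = 3*x^4/4 - 111*x^3/16 - 83*x^2/4 + 5793*x/64 + 1585/32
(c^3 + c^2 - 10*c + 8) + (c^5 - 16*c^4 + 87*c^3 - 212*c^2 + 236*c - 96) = c^5 - 16*c^4 + 88*c^3 - 211*c^2 + 226*c - 88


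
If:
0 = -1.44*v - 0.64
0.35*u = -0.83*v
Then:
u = 1.05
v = -0.44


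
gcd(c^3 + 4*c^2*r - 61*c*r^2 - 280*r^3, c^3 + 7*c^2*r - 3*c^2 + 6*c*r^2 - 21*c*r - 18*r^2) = 1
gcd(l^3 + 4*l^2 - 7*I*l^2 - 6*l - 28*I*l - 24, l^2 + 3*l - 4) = l + 4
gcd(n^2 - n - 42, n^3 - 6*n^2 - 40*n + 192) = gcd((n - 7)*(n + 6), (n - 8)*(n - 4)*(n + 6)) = n + 6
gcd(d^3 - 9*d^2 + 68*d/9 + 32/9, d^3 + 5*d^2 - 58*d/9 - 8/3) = d^2 - d - 4/9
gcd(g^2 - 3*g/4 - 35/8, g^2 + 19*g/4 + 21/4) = g + 7/4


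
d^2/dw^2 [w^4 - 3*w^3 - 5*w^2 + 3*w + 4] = 12*w^2 - 18*w - 10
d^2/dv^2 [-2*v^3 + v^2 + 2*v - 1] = 2 - 12*v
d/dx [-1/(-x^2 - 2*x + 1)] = 2*(-x - 1)/(x^2 + 2*x - 1)^2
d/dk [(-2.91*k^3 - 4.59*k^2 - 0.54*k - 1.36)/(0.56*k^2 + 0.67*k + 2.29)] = (-1.6296*k^4 - 3.8994*k^3 - 22.7646*k^2 - 19.499*k - 0.3254)/(0.3136*k^4 + 0.7504*k^3 + 3.0137*k^2 + 3.0686*k + 5.2441)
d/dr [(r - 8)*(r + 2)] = 2*r - 6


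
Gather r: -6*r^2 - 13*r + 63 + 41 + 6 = -6*r^2 - 13*r + 110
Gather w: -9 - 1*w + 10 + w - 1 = 0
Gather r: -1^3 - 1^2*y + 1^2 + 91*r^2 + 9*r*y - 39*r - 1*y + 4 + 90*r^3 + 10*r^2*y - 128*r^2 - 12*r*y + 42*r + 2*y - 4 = 90*r^3 + r^2*(10*y - 37) + r*(3 - 3*y)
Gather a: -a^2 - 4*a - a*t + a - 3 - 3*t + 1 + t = -a^2 + a*(-t - 3) - 2*t - 2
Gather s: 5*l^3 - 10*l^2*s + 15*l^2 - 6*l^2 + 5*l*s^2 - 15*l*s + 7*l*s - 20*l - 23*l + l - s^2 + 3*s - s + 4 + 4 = 5*l^3 + 9*l^2 - 42*l + s^2*(5*l - 1) + s*(-10*l^2 - 8*l + 2) + 8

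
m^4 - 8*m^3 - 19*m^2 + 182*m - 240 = (m - 8)*(m - 3)*(m - 2)*(m + 5)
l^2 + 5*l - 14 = (l - 2)*(l + 7)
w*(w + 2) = w^2 + 2*w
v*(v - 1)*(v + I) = v^3 - v^2 + I*v^2 - I*v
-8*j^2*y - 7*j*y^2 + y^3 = y*(-8*j + y)*(j + y)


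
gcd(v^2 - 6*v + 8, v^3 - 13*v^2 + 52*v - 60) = v - 2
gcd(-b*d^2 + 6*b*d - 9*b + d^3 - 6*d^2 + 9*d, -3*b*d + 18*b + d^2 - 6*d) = 1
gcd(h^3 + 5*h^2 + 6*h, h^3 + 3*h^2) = h^2 + 3*h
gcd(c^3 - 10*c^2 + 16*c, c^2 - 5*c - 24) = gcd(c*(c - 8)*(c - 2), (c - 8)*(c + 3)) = c - 8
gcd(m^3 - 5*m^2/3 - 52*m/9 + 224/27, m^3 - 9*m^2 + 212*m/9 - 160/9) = m^2 - 4*m + 32/9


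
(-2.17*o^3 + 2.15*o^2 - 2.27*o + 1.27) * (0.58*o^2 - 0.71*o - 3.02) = -1.2586*o^5 + 2.7877*o^4 + 3.7103*o^3 - 4.1447*o^2 + 5.9537*o - 3.8354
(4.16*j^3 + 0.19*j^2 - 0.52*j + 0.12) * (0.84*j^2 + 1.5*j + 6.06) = 3.4944*j^5 + 6.3996*j^4 + 25.0578*j^3 + 0.4722*j^2 - 2.9712*j + 0.7272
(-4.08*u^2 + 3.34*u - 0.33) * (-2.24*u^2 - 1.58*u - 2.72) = 9.1392*u^4 - 1.0352*u^3 + 6.5596*u^2 - 8.5634*u + 0.8976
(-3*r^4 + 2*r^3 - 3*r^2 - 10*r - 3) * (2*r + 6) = -6*r^5 - 14*r^4 + 6*r^3 - 38*r^2 - 66*r - 18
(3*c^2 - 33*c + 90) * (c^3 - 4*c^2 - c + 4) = 3*c^5 - 45*c^4 + 219*c^3 - 315*c^2 - 222*c + 360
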